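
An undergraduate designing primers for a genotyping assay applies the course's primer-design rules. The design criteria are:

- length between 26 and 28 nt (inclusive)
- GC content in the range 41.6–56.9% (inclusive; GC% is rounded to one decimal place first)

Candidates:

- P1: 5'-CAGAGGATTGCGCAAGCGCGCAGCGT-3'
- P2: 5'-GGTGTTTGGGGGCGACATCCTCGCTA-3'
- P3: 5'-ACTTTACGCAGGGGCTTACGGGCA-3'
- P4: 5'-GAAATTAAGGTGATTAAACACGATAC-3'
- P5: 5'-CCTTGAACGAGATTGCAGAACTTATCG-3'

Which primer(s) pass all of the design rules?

P5 only.

P1 (26 nt, A=6 T=3 G=10 C=7): length 26 ✓; GC 17/26 = 65.4%, outside 41.6–56.9% ✗ — fails.
P2 (26 nt, A=3 T=7 G=10 C=6): length 26 ✓; GC 16/26 = 61.5%, outside 41.6–56.9% ✗ — fails.
P3 (24 nt, A=5 T=5 G=8 C=6): length 24, outside 26–28 ✗; GC 14/24 = 58.3%, outside 41.6–56.9% ✗ — fails.
P4 (26 nt, A=12 T=6 G=5 C=3): length 26 ✓; GC 8/26 = 30.8%, outside 41.6–56.9% ✗ — fails.
P5 (27 nt, A=8 T=7 G=6 C=6): length 27 ✓; GC 12/27 = 44.4% ✓ — passes.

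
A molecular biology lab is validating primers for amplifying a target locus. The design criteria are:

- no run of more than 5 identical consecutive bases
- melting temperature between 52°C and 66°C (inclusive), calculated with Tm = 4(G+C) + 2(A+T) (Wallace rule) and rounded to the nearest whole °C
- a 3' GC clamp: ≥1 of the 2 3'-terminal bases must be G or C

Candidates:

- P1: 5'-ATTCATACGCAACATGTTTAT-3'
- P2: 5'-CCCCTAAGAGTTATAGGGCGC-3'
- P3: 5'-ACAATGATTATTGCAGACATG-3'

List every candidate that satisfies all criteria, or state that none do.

P2 and P3.

P1 (21 nt, A=7 T=8 G=2 C=4): longest run = 3 ✓; Tm = 2·15 + 4·6 = 54°C ✓; 3' end AT has 0 G/C, need ≥1 ✗ — fails.
P2 (21 nt, A=5 T=4 G=6 C=6): longest run = 4 ✓; Tm = 2·9 + 4·12 = 66°C ✓; 3' end GC has 2 G/C ✓ — passes.
P3 (21 nt, A=8 T=6 G=4 C=3): longest run = 2 ✓; Tm = 2·14 + 4·7 = 56°C ✓; 3' end TG has 1 G/C ✓ — passes.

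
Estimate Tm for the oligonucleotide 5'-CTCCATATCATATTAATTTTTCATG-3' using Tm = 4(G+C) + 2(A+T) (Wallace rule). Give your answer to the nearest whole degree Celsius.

62°C

Base counts: A=7, T=12, G=1, C=5 (length 25).
Tm = 2·(7+12) + 4·(1+5) = 2·19 + 4·6 = 38 + 24 = 62°C.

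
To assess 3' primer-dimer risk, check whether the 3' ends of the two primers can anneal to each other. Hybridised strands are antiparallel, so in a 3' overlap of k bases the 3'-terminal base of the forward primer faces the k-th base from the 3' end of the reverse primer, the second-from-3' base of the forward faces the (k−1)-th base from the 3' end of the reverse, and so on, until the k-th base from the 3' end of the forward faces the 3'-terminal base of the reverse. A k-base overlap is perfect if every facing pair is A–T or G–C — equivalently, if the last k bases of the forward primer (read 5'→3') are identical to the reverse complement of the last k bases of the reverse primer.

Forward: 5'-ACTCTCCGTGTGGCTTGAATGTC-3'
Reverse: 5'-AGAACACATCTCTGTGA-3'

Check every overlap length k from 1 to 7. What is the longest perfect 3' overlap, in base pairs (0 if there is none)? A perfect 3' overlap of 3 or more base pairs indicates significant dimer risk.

Longest perfect overlap: 2 complementary base pairs; below the dimer-risk threshold (threshold 3).

Last 7 bases (5'→3') — forward …GAATGTC, reverse …TCTGTGA.
Reverse complement of the reverse primer's last 7 bases: TCACAGA; its first k bases are the reverse complement of the reverse primer's last k bases, so a perfect k-base overlap needs the forward primer's last k bases to equal them.
Comparing (forward last k vs required): k=1: C vs T ✗; k=2: TC vs TC ✓; k=3: GTC vs TCA ✗; k=4: TGTC vs TCAC ✗; k=5: ATGTC vs TCACA ✗; k=6: AATGTC vs TCACAG ✗; k=7: GAATGTC vs TCACAGA ✗.
Only k = 2 is perfect, so the longest perfect 3' overlap is 2.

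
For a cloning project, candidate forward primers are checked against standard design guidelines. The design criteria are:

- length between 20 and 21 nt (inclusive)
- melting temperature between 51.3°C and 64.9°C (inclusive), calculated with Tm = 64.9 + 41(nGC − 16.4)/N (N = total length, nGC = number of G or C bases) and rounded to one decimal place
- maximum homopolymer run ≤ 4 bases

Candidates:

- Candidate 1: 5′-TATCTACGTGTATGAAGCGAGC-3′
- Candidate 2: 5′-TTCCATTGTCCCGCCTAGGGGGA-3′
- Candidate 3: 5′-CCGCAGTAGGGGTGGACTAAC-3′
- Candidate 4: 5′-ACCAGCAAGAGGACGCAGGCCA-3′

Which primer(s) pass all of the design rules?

Candidate 3 only.

Candidate 1 (22 nt, A=6 T=6 G=6 C=4): length 22, outside 20–21 ✗; Tm = 64.9 + 41·(10 − 16.4)/22 = 53.0°C ✓; longest run = 2 ✓ — fails.
Candidate 2 (23 nt, A=3 T=6 G=7 C=7): length 23, outside 20–21 ✗; Tm = 64.9 + 41·(14 − 16.4)/23 = 60.6°C ✓; longest run = 5, exceeds 4 ✗ — fails.
Candidate 3 (21 nt, A=5 T=3 G=8 C=5): length 21 ✓; Tm = 64.9 + 41·(13 − 16.4)/21 = 58.3°C ✓; longest run = 4 ✓ — passes.
Candidate 4 (22 nt, A=8 T=0 G=7 C=7): length 22, outside 20–21 ✗; Tm = 64.9 + 41·(14 − 16.4)/22 = 60.4°C ✓; longest run = 2 ✓ — fails.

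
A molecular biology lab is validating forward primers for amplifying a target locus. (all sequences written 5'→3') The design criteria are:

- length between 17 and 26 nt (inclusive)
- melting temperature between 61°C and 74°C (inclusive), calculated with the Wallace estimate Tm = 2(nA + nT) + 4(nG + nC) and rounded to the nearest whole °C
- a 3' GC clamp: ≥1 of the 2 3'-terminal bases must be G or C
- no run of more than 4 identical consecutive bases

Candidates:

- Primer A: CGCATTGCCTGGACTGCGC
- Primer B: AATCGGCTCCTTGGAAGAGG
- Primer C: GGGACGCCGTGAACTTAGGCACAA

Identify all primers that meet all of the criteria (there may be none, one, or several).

Primer A (19 nt, A=2 T=4 G=6 C=7): length 19 ✓; Tm = 2·6 + 4·13 = 64°C ✓; 3' end GC has 2 G/C ✓; longest run = 2 ✓ — passes.
Primer B (20 nt, A=5 T=4 G=7 C=4): length 20 ✓; Tm = 2·9 + 4·11 = 62°C ✓; 3' end GG has 2 G/C ✓; longest run = 2 ✓ — passes.
Primer C (24 nt, A=7 T=3 G=8 C=6): length 24 ✓; Tm = 2·10 + 4·14 = 76°C, outside 61–74°C ✗; 3' end AA has 0 G/C, need ≥1 ✗; longest run = 3 ✓ — fails.

Primer A and Primer B.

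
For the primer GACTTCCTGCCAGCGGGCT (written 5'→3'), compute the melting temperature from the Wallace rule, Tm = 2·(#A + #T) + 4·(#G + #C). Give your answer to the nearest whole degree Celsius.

Base counts: A=2, T=4, G=6, C=7 (length 19).
Tm = 2·(2+4) + 4·(6+7) = 2·6 + 4·13 = 12 + 52 = 64°C.

64°C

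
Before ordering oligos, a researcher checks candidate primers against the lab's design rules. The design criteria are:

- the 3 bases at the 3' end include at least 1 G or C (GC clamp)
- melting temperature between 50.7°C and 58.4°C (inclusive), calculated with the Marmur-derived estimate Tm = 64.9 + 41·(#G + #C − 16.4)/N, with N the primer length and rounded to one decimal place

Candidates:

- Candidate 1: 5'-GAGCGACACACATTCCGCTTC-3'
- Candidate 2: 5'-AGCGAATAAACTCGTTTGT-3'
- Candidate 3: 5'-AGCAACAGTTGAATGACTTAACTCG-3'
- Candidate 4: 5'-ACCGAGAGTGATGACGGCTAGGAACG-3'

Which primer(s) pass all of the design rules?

Candidate 1 and Candidate 3.

Candidate 1 (21 nt, A=5 T=4 G=4 C=8): 3' end TTC has 1 G/C ✓; Tm = 64.9 + 41·(12 − 16.4)/21 = 56.3°C ✓ — passes.
Candidate 2 (19 nt, A=6 T=6 G=4 C=3): 3' end TGT has 1 G/C ✓; Tm = 64.9 + 41·(7 − 16.4)/19 = 44.6°C, outside 50.7–58.4°C ✗ — fails.
Candidate 3 (25 nt, A=9 T=6 G=5 C=5): 3' end TCG has 2 G/C ✓; Tm = 64.9 + 41·(10 − 16.4)/25 = 54.4°C ✓ — passes.
Candidate 4 (26 nt, A=8 T=3 G=10 C=5): 3' end ACG has 2 G/C ✓; Tm = 64.9 + 41·(15 − 16.4)/26 = 62.7°C, outside 50.7–58.4°C ✗ — fails.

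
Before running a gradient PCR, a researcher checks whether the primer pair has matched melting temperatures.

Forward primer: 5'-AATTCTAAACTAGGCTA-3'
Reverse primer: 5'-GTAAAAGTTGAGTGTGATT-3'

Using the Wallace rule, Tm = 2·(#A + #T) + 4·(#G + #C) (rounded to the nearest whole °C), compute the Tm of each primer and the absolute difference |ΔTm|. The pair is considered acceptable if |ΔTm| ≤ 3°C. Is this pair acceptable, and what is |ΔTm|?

|ΔTm| = 6°C; the pair is not acceptable.

Forward: A=7 T=5 G=2 C=3 → Tm = 2·12 + 4·5 = 44°C.
Reverse: A=6 T=7 G=6 C=0 → Tm = 2·13 + 4·6 = 50°C.
|ΔTm| = |44 − 50| = 6°C, > 3°C.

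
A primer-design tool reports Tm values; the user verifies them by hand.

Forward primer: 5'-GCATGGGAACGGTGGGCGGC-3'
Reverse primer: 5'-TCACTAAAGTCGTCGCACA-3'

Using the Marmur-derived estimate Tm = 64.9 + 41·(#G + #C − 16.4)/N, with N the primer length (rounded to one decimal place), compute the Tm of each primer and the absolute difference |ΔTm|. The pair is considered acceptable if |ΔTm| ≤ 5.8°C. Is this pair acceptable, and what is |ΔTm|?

|ΔTm| = 13.1°C; the pair is not acceptable.

Forward: G+C = 15, N = 20 → Tm = 64.9 + 41·(15 − 16.4)/20 = 62.0°C.
Reverse: G+C = 9, N = 19 → Tm = 64.9 + 41·(9 − 16.4)/19 = 48.9°C.
|ΔTm| = |62.0 − 48.9| = 13.1°C, > 5.8°C.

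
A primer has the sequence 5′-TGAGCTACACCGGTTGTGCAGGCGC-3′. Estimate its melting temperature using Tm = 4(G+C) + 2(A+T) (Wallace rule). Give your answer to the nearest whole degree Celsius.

Base counts: A=4, T=5, G=9, C=7 (length 25).
Tm = 2·(4+5) + 4·(9+7) = 2·9 + 4·16 = 18 + 64 = 82°C.

82°C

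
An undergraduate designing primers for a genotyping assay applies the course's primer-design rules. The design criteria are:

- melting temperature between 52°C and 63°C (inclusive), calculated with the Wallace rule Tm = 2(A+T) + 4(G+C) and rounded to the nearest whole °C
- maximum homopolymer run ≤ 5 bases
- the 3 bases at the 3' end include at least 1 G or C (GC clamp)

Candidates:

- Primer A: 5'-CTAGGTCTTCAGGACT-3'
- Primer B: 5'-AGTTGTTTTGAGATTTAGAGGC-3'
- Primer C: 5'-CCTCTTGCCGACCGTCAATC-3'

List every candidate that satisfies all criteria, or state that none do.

Primer B only.

Primer A (16 nt, A=3 T=5 G=4 C=4): Tm = 2·8 + 4·8 = 48°C, outside 52–63°C ✗; longest run = 2 ✓; 3' end ACT has 1 G/C ✓ — fails.
Primer B (22 nt, A=5 T=9 G=7 C=1): Tm = 2·14 + 4·8 = 60°C ✓; longest run = 4 ✓; 3' end GGC has 3 G/C ✓ — passes.
Primer C (20 nt, A=3 T=5 G=3 C=9): Tm = 2·8 + 4·12 = 64°C, outside 52–63°C ✗; longest run = 2 ✓; 3' end ATC has 1 G/C ✓ — fails.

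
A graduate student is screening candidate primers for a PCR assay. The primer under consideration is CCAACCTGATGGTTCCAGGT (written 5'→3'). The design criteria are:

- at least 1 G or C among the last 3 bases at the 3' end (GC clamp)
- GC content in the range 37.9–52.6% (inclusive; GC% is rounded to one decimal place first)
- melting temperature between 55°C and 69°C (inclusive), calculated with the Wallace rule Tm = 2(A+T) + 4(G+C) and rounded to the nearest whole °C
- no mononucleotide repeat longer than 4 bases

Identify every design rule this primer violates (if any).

Fails: GC content.

Base counts: A=4, T=5, G=5, C=6 (length 20).
GC clamp: 3' end GGT has 2 G/C ✓
GC content: GC 11/20 = 55.0%, outside 37.9–52.6% ✗
Tm: Tm = 2·9 + 4·11 = 62°C ✓
homopolymer run: longest run = 2 ✓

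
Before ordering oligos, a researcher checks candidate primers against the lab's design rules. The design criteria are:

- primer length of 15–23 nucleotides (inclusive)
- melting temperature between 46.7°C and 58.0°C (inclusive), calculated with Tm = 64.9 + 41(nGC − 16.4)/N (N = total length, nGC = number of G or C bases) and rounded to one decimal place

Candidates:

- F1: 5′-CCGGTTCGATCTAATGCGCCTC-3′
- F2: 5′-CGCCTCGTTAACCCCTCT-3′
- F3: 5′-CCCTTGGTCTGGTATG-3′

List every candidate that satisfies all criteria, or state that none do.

F1 (22 nt, A=3 T=6 G=5 C=8): length 22 ✓; Tm = 64.9 + 41·(13 − 16.4)/22 = 58.6°C, outside 46.7–58.0°C ✗ — fails.
F2 (18 nt, A=2 T=5 G=2 C=9): length 18 ✓; Tm = 64.9 + 41·(11 − 16.4)/18 = 52.6°C ✓ — passes.
F3 (16 nt, A=1 T=6 G=5 C=4): length 16 ✓; Tm = 64.9 + 41·(9 − 16.4)/16 = 45.9°C, outside 46.7–58.0°C ✗ — fails.

F2 only.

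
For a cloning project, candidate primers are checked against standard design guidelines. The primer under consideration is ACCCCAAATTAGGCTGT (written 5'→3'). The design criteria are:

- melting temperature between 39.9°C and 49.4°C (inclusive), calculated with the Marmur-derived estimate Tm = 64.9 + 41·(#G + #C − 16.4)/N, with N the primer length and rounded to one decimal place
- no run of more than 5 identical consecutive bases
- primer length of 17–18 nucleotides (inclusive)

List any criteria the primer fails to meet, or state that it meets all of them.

Base counts: A=5, T=4, G=3, C=5 (length 17).
Tm: Tm = 64.9 + 41·(8 − 16.4)/17 = 44.6°C ✓
homopolymer run: longest run = 4 ✓
length: length 17 ✓

Meets all criteria.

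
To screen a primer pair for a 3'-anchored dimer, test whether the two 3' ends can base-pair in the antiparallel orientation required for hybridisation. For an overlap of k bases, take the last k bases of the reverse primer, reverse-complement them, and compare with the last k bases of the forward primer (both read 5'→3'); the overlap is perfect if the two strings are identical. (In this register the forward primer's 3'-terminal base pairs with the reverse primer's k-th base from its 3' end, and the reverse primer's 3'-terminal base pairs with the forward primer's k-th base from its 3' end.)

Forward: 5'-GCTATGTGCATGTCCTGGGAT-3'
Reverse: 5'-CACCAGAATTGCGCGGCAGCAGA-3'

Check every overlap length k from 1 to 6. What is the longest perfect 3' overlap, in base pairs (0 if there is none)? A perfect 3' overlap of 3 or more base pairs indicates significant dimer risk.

Last 6 bases (5'→3') — forward …TGGGAT, reverse …AGCAGA.
Reverse complement of the reverse primer's last 6 bases: TCTGCT; its first k bases are the reverse complement of the reverse primer's last k bases, so a perfect k-base overlap needs the forward primer's last k bases to equal them.
Comparing (forward last k vs required): k=1: T vs T ✓; k=2: AT vs TC ✗; k=3: GAT vs TCT ✗; k=4: GGAT vs TCTG ✗; k=5: GGGAT vs TCTGC ✗; k=6: TGGGAT vs TCTGCT ✗.
Only k = 1 is perfect, so the longest perfect 3' overlap is 1.

Longest perfect overlap: 1 complementary base pair; below the dimer-risk threshold (threshold 3).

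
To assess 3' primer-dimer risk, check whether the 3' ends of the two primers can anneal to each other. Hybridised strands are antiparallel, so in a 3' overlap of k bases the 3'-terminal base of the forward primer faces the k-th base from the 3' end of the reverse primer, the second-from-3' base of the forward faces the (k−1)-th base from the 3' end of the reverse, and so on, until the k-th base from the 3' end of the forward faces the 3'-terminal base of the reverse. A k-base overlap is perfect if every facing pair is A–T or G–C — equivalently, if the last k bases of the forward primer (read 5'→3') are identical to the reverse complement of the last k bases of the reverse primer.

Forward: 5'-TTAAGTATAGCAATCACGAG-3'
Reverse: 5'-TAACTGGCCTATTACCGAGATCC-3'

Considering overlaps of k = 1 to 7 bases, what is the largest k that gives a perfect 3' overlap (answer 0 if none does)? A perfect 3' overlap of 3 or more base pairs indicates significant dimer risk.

Longest perfect overlap: 1 complementary base pair; below the dimer-risk threshold (threshold 3).

Last 7 bases (5'→3') — forward …TCACGAG, reverse …GAGATCC.
Reverse complement of the reverse primer's last 7 bases: GGATCTC; its first k bases are the reverse complement of the reverse primer's last k bases, so a perfect k-base overlap needs the forward primer's last k bases to equal them.
Comparing (forward last k vs required): k=1: G vs G ✓; k=2: AG vs GG ✗; k=3: GAG vs GGA ✗; k=4: CGAG vs GGAT ✗; k=5: ACGAG vs GGATC ✗; k=6: CACGAG vs GGATCT ✗; k=7: TCACGAG vs GGATCTC ✗.
Only k = 1 is perfect, so the longest perfect 3' overlap is 1.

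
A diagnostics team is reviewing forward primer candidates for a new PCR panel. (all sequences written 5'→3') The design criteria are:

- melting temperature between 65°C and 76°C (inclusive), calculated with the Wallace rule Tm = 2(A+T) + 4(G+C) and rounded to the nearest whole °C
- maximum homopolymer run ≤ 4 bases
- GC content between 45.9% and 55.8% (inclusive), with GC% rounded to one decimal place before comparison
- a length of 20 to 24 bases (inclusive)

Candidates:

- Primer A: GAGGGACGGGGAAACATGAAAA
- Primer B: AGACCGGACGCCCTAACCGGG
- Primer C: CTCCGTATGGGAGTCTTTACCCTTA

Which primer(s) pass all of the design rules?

Primer A (22 nt, A=10 T=1 G=9 C=2): Tm = 2·11 + 4·11 = 66°C ✓; longest run = 4 ✓; GC 11/22 = 50.0% ✓; length 22 ✓ — passes.
Primer B (21 nt, A=5 T=1 G=7 C=8): Tm = 2·6 + 4·15 = 72°C ✓; longest run = 3 ✓; GC 15/21 = 71.4%, outside 45.9–55.8% ✗; length 21 ✓ — fails.
Primer C (25 nt, A=4 T=9 G=5 C=7): Tm = 2·13 + 4·12 = 74°C ✓; longest run = 3 ✓; GC 12/25 = 48.0% ✓; length 25, outside 20–24 ✗ — fails.

Primer A only.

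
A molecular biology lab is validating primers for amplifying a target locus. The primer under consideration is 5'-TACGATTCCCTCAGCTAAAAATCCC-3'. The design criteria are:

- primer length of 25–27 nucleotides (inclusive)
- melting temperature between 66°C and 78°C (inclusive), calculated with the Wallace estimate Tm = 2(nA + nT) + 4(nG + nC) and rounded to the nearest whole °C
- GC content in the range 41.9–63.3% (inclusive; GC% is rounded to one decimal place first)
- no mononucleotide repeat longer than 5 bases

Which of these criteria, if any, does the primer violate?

Meets all criteria.

Base counts: A=8, T=6, G=2, C=9 (length 25).
length: length 25 ✓
Tm: Tm = 2·14 + 4·11 = 72°C ✓
GC content: GC 11/25 = 44.0% ✓
homopolymer run: longest run = 5 ✓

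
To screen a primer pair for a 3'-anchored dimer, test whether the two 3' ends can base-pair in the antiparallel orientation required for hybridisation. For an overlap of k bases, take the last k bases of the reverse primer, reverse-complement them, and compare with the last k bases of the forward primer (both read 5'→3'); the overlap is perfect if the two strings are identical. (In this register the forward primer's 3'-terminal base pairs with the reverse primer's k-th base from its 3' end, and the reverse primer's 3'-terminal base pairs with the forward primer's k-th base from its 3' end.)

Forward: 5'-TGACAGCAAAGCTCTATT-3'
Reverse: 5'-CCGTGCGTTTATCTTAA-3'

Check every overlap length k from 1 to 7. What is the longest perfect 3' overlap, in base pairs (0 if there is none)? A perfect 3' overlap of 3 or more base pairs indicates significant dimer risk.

Longest perfect overlap: 2 complementary base pairs; below the dimer-risk threshold (threshold 3).

Last 7 bases (5'→3') — forward …CTCTATT, reverse …ATCTTAA.
Reverse complement of the reverse primer's last 7 bases: TTAAGAT; its first k bases are the reverse complement of the reverse primer's last k bases, so a perfect k-base overlap needs the forward primer's last k bases to equal them.
Comparing (forward last k vs required): k=1: T vs T ✓; k=2: TT vs TT ✓; k=3: ATT vs TTA ✗; k=4: TATT vs TTAA ✗; k=5: CTATT vs TTAAG ✗; k=6: TCTATT vs TTAAGA ✗; k=7: CTCTATT vs TTAAGAT ✗.
Perfect overlaps at k = 1, 2; the largest is 2.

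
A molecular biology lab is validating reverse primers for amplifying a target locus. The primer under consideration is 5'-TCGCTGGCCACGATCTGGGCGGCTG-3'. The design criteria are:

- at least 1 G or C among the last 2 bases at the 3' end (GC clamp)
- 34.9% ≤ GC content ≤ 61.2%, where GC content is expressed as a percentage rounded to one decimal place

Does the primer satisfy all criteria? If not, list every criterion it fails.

Fails: GC content.

Base counts: A=2, T=5, G=10, C=8 (length 25).
GC clamp: 3' end TG has 1 G/C ✓
GC content: GC 18/25 = 72.0%, outside 34.9–61.2% ✗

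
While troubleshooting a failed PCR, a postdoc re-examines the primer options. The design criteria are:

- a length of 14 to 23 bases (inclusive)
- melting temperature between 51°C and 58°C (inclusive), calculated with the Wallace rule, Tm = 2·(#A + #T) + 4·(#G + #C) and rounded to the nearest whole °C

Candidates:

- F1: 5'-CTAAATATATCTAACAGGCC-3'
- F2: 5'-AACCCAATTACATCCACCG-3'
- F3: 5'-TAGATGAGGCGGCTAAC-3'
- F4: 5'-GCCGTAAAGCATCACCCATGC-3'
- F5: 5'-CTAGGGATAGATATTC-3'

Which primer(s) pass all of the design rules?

F1, F2 and F3.

F1 (20 nt, A=8 T=5 G=2 C=5): length 20 ✓; Tm = 2·13 + 4·7 = 54°C ✓ — passes.
F2 (19 nt, A=7 T=3 G=1 C=8): length 19 ✓; Tm = 2·10 + 4·9 = 56°C ✓ — passes.
F3 (17 nt, A=5 T=3 G=6 C=3): length 17 ✓; Tm = 2·8 + 4·9 = 52°C ✓ — passes.
F4 (21 nt, A=6 T=3 G=4 C=8): length 21 ✓; Tm = 2·9 + 4·12 = 66°C, outside 51–58°C ✗ — fails.
F5 (16 nt, A=5 T=5 G=4 C=2): length 16 ✓; Tm = 2·10 + 4·6 = 44°C, outside 51–58°C ✗ — fails.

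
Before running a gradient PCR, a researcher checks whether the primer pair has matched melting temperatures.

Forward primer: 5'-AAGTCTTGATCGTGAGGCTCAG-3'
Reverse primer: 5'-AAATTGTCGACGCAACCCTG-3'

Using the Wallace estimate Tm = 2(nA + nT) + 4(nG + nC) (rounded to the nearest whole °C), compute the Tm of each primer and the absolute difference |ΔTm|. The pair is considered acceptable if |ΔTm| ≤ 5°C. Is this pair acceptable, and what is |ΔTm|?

Forward: A=5 T=6 G=7 C=4 → Tm = 2·11 + 4·11 = 66°C.
Reverse: A=6 T=4 G=4 C=6 → Tm = 2·10 + 4·10 = 60°C.
|ΔTm| = |66 − 60| = 6°C, > 5°C.

|ΔTm| = 6°C; the pair is not acceptable.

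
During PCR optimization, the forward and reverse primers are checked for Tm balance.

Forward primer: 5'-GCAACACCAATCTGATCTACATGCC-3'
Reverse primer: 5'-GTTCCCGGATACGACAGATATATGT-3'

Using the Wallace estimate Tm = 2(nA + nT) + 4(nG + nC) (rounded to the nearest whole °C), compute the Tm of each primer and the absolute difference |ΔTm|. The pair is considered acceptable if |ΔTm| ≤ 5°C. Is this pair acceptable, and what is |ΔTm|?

Forward: A=8 T=5 G=3 C=9 → Tm = 2·13 + 4·12 = 74°C.
Reverse: A=7 T=7 G=6 C=5 → Tm = 2·14 + 4·11 = 72°C.
|ΔTm| = |74 − 72| = 2°C, ≤ 5°C.

|ΔTm| = 2°C; the pair is acceptable.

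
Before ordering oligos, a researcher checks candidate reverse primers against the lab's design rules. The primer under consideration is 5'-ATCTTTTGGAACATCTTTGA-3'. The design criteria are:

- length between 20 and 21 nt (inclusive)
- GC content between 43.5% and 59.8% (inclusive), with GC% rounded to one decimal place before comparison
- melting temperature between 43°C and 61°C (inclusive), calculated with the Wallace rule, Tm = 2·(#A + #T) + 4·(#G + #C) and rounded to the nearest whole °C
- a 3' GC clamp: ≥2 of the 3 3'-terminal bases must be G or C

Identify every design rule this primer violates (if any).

Fails: GC content, GC clamp.

Base counts: A=5, T=9, G=3, C=3 (length 20).
length: length 20 ✓
GC content: GC 6/20 = 30.0%, outside 43.5–59.8% ✗
Tm: Tm = 2·14 + 4·6 = 52°C ✓
GC clamp: 3' end TGA has 1 G/C, need ≥2 ✗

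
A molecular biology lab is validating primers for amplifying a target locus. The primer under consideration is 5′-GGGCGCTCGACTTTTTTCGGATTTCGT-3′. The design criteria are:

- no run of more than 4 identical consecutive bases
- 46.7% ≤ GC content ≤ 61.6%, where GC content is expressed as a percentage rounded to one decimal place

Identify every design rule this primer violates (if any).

Fails: homopolymer run.

Base counts: A=2, T=11, G=8, C=6 (length 27).
homopolymer run: longest run = 6, exceeds 4 ✗
GC content: GC 14/27 = 51.9% ✓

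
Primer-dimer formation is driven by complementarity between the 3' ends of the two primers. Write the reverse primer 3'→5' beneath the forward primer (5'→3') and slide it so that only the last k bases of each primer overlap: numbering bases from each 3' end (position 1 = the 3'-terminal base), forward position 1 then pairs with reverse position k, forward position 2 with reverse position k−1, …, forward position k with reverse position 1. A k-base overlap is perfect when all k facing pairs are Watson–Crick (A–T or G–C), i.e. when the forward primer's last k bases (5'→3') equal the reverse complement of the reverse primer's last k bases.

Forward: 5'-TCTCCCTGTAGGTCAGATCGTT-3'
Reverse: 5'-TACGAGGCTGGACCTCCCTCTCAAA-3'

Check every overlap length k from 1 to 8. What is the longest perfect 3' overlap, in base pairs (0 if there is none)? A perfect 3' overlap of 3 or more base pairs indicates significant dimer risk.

Last 8 bases (5'→3') — forward …AGATCGTT, reverse …CTCTCAAA.
Reverse complement of the reverse primer's last 8 bases: TTTGAGAG; its first k bases are the reverse complement of the reverse primer's last k bases, so a perfect k-base overlap needs the forward primer's last k bases to equal them.
Comparing (forward last k vs required): k=1: T vs T ✓; k=2: TT vs TT ✓; k=3: GTT vs TTT ✗; k=4: CGTT vs TTTG ✗; k=5: TCGTT vs TTTGA ✗; k=6: ATCGTT vs TTTGAG ✗; k=7: GATCGTT vs TTTGAGA ✗; k=8: AGATCGTT vs TTTGAGAG ✗.
Perfect overlaps at k = 1, 2; the largest is 2.

Longest perfect overlap: 2 complementary base pairs; below the dimer-risk threshold (threshold 3).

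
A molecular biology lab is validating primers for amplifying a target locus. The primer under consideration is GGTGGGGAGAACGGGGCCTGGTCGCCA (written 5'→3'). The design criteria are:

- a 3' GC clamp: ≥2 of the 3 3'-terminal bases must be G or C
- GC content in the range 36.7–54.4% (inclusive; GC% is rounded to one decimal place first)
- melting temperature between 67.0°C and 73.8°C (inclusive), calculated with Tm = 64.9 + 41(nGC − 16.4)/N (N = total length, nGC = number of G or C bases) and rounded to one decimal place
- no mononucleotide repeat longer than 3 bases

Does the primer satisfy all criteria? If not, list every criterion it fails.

Fails: GC content, homopolymer run.

Base counts: A=4, T=3, G=14, C=6 (length 27).
GC clamp: 3' end CCA has 2 G/C ✓
GC content: GC 20/27 = 74.1%, outside 36.7–54.4% ✗
Tm: Tm = 64.9 + 41·(20 − 16.4)/27 = 70.4°C ✓
homopolymer run: longest run = 4, exceeds 3 ✗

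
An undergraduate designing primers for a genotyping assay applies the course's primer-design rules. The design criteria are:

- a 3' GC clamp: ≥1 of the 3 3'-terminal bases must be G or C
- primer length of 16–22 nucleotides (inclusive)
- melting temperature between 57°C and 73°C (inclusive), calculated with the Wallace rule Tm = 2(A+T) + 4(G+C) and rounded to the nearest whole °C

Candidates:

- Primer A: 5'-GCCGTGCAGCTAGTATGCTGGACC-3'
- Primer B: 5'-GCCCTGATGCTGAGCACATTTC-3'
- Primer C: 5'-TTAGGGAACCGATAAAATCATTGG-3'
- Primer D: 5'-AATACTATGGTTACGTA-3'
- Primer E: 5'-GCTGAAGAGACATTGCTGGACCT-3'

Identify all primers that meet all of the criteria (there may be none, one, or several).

Primer A (24 nt, A=4 T=5 G=8 C=7): 3' end ACC has 2 G/C ✓; length 24, outside 16–22 ✗; Tm = 2·9 + 4·15 = 78°C, outside 57–73°C ✗ — fails.
Primer B (22 nt, A=4 T=6 G=5 C=7): 3' end TTC has 1 G/C ✓; length 22 ✓; Tm = 2·10 + 4·12 = 68°C ✓ — passes.
Primer C (24 nt, A=9 T=6 G=6 C=3): 3' end TGG has 2 G/C ✓; length 24, outside 16–22 ✗; Tm = 2·15 + 4·9 = 66°C ✓ — fails.
Primer D (17 nt, A=6 T=6 G=3 C=2): 3' end GTA has 1 G/C ✓; length 17 ✓; Tm = 2·12 + 4·5 = 44°C, outside 57–73°C ✗ — fails.
Primer E (23 nt, A=6 T=5 G=7 C=5): 3' end CCT has 2 G/C ✓; length 23, outside 16–22 ✗; Tm = 2·11 + 4·12 = 70°C ✓ — fails.

Primer B only.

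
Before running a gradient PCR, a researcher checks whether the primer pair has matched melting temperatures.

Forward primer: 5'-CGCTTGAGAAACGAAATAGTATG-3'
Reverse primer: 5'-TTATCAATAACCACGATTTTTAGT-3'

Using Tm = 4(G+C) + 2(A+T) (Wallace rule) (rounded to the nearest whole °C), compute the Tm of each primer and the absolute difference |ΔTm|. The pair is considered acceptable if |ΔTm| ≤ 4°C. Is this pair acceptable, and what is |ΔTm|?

Forward: A=9 T=5 G=6 C=3 → Tm = 2·14 + 4·9 = 64°C.
Reverse: A=8 T=10 G=2 C=4 → Tm = 2·18 + 4·6 = 60°C.
|ΔTm| = |64 − 60| = 4°C, ≤ 4°C.

|ΔTm| = 4°C; the pair is acceptable.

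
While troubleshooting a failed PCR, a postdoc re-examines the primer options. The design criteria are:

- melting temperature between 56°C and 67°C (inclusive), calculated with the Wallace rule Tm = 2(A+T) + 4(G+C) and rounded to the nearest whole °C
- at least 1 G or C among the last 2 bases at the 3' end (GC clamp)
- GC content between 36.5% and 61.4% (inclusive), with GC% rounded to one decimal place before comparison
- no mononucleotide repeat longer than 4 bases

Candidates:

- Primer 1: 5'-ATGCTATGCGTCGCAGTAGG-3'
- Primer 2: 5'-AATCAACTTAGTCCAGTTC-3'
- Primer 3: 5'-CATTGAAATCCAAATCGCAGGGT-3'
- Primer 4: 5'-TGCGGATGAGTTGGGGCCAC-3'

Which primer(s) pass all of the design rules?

Primer 1 (20 nt, A=4 T=5 G=7 C=4): Tm = 2·9 + 4·11 = 62°C ✓; 3' end GG has 2 G/C ✓; GC 11/20 = 55.0% ✓; longest run = 2 ✓ — passes.
Primer 2 (19 nt, A=6 T=6 G=2 C=5): Tm = 2·12 + 4·7 = 52°C, outside 56–67°C ✗; 3' end TC has 1 G/C ✓; GC 7/19 = 36.8% ✓; longest run = 2 ✓ — fails.
Primer 3 (23 nt, A=8 T=5 G=5 C=5): Tm = 2·13 + 4·10 = 66°C ✓; 3' end GT has 1 G/C ✓; GC 10/23 = 43.5% ✓; longest run = 3 ✓ — passes.
Primer 4 (20 nt, A=3 T=4 G=9 C=4): Tm = 2·7 + 4·13 = 66°C ✓; 3' end AC has 1 G/C ✓; GC 13/20 = 65.0%, outside 36.5–61.4% ✗; longest run = 4 ✓ — fails.

Primer 1 and Primer 3.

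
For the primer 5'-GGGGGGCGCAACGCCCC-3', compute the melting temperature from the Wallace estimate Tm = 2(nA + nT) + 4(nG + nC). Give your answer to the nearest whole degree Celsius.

Base counts: A=2, T=0, G=8, C=7 (length 17).
Tm = 2·(2+0) + 4·(8+7) = 2·2 + 4·15 = 4 + 60 = 64°C.

64°C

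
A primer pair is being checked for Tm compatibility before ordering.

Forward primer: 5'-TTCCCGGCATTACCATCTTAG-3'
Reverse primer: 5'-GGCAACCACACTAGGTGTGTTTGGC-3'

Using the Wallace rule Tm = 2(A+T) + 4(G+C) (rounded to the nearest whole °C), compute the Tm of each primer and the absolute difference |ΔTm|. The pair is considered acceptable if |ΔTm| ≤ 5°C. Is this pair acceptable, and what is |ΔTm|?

Forward: A=4 T=7 G=3 C=7 → Tm = 2·11 + 4·10 = 62°C.
Reverse: A=5 T=6 G=8 C=6 → Tm = 2·11 + 4·14 = 78°C.
|ΔTm| = |62 − 78| = 16°C, > 5°C.

|ΔTm| = 16°C; the pair is not acceptable.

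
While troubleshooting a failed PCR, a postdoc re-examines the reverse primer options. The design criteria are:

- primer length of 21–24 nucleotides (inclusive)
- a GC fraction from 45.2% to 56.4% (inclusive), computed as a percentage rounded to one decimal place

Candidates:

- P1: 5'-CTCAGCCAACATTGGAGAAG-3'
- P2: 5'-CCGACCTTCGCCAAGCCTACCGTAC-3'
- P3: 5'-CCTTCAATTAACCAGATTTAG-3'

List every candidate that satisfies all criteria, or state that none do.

P1 (20 nt, A=7 T=3 G=5 C=5): length 20, outside 21–24 ✗; GC 10/20 = 50.0% ✓ — fails.
P2 (25 nt, A=5 T=4 G=4 C=12): length 25, outside 21–24 ✗; GC 16/25 = 64.0%, outside 45.2–56.4% ✗ — fails.
P3 (21 nt, A=7 T=7 G=2 C=5): length 21 ✓; GC 7/21 = 33.3%, outside 45.2–56.4% ✗ — fails.

None of the candidates satisfy all criteria.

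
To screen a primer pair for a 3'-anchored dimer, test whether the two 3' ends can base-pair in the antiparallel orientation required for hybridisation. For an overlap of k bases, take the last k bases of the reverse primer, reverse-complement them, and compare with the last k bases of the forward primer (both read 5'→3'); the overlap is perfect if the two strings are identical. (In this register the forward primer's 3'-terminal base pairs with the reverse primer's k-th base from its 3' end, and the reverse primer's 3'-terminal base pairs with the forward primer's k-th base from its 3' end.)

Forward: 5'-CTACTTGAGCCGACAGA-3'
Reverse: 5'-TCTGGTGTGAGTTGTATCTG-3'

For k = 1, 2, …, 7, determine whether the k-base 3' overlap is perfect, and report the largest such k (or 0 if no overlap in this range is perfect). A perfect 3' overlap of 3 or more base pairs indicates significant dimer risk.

Last 7 bases (5'→3') — forward …CGACAGA, reverse …GTATCTG.
Reverse complement of the reverse primer's last 7 bases: CAGATAC; its first k bases are the reverse complement of the reverse primer's last k bases, so a perfect k-base overlap needs the forward primer's last k bases to equal them.
Comparing (forward last k vs required): k=1: A vs C ✗; k=2: GA vs CA ✗; k=3: AGA vs CAG ✗; k=4: CAGA vs CAGA ✓; k=5: ACAGA vs CAGAT ✗; k=6: GACAGA vs CAGATA ✗; k=7: CGACAGA vs CAGATAC ✗.
Only k = 4 is perfect, so the longest perfect 3' overlap is 4.

Longest perfect overlap: 4 complementary base pairs; significant dimer risk (threshold 3).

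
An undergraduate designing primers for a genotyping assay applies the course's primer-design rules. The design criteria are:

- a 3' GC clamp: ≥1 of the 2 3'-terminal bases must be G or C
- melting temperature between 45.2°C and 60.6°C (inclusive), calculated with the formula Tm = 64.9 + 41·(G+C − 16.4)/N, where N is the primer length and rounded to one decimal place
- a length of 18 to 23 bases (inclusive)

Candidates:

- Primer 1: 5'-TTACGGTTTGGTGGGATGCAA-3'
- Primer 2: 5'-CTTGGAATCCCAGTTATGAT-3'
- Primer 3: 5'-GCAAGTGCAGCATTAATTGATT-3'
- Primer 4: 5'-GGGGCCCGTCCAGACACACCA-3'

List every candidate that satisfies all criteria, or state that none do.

Primer 1 (21 nt, A=4 T=7 G=8 C=2): 3' end AA has 0 G/C, need ≥1 ✗; Tm = 64.9 + 41·(10 − 16.4)/21 = 52.4°C ✓; length 21 ✓ — fails.
Primer 2 (20 nt, A=5 T=7 G=4 C=4): 3' end AT has 0 G/C, need ≥1 ✗; Tm = 64.9 + 41·(8 − 16.4)/20 = 47.7°C ✓; length 20 ✓ — fails.
Primer 3 (22 nt, A=7 T=7 G=5 C=3): 3' end TT has 0 G/C, need ≥1 ✗; Tm = 64.9 + 41·(8 − 16.4)/22 = 49.2°C ✓; length 22 ✓ — fails.
Primer 4 (21 nt, A=5 T=1 G=6 C=9): 3' end CA has 1 G/C ✓; Tm = 64.9 + 41·(15 − 16.4)/21 = 62.2°C, outside 45.2–60.6°C ✗; length 21 ✓ — fails.

None of the candidates satisfy all criteria.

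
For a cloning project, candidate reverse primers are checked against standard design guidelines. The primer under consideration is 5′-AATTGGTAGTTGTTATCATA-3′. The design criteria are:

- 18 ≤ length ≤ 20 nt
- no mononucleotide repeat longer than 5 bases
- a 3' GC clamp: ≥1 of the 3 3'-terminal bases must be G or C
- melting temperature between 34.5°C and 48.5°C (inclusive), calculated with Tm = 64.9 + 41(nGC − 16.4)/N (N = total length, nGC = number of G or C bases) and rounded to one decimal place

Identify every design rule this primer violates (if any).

Fails: GC clamp.

Base counts: A=6, T=9, G=4, C=1 (length 20).
length: length 20 ✓
homopolymer run: longest run = 2 ✓
GC clamp: 3' end ATA has 0 G/C, need ≥1 ✗
Tm: Tm = 64.9 + 41·(5 − 16.4)/20 = 41.5°C ✓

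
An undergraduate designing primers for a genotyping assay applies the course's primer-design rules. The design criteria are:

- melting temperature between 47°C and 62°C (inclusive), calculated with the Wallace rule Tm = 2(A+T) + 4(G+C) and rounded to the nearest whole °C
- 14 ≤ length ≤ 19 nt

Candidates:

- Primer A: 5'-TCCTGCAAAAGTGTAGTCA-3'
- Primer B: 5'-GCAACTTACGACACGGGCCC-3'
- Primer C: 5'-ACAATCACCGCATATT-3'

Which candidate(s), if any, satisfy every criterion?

Primer A (19 nt, A=6 T=5 G=4 C=4): Tm = 2·11 + 4·8 = 54°C ✓; length 19 ✓ — passes.
Primer B (20 nt, A=5 T=2 G=5 C=8): Tm = 2·7 + 4·13 = 66°C, outside 47–62°C ✗; length 20, outside 14–19 ✗ — fails.
Primer C (16 nt, A=6 T=4 G=1 C=5): Tm = 2·10 + 4·6 = 44°C, outside 47–62°C ✗; length 16 ✓ — fails.

Primer A only.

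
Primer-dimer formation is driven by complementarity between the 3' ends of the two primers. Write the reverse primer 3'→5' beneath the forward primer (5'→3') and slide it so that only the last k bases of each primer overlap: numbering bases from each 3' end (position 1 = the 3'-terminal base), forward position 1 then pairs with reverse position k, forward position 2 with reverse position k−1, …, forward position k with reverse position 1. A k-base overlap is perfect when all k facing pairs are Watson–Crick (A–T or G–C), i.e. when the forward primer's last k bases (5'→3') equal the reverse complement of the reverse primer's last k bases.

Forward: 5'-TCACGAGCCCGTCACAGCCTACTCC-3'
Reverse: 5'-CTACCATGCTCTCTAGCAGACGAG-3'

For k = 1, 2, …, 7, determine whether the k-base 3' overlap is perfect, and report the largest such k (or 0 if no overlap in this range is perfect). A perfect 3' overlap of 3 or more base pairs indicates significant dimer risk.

Last 7 bases (5'→3') — forward …CTACTCC, reverse …AGACGAG.
Reverse complement of the reverse primer's last 7 bases: CTCGTCT; its first k bases are the reverse complement of the reverse primer's last k bases, so a perfect k-base overlap needs the forward primer's last k bases to equal them.
Comparing (forward last k vs required): k=1: C vs C ✓; k=2: CC vs CT ✗; k=3: TCC vs CTC ✗; k=4: CTCC vs CTCG ✗; k=5: ACTCC vs CTCGT ✗; k=6: TACTCC vs CTCGTC ✗; k=7: CTACTCC vs CTCGTCT ✗.
Only k = 1 is perfect, so the longest perfect 3' overlap is 1.

Longest perfect overlap: 1 complementary base pair; below the dimer-risk threshold (threshold 3).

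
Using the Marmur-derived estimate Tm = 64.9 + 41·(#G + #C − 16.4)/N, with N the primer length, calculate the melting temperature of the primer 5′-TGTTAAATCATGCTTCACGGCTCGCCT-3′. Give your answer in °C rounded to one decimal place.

59.7°C

Base counts: A=5, T=9, G=5, C=8; G+C = 13, N = 27.
Tm = 64.9 + 41·(13 − 16.4)/27 = 64.9 + -139.40/27 = 59.7°C.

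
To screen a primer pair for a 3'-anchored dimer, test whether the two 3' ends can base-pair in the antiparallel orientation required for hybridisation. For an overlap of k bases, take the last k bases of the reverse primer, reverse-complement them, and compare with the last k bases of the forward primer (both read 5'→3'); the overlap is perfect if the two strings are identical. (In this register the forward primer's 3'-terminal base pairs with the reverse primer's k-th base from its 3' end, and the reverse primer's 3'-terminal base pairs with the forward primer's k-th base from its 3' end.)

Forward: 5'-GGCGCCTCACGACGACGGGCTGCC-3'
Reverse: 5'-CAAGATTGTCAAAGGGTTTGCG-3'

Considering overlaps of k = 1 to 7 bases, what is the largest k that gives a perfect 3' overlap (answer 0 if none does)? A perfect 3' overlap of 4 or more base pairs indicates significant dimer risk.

Longest perfect overlap: 1 complementary base pair; below the dimer-risk threshold (threshold 4).

Last 7 bases (5'→3') — forward …GGCTGCC, reverse …GTTTGCG.
Reverse complement of the reverse primer's last 7 bases: CGCAAAC; its first k bases are the reverse complement of the reverse primer's last k bases, so a perfect k-base overlap needs the forward primer's last k bases to equal them.
Comparing (forward last k vs required): k=1: C vs C ✓; k=2: CC vs CG ✗; k=3: GCC vs CGC ✗; k=4: TGCC vs CGCA ✗; k=5: CTGCC vs CGCAA ✗; k=6: GCTGCC vs CGCAAA ✗; k=7: GGCTGCC vs CGCAAAC ✗.
Only k = 1 is perfect, so the longest perfect 3' overlap is 1.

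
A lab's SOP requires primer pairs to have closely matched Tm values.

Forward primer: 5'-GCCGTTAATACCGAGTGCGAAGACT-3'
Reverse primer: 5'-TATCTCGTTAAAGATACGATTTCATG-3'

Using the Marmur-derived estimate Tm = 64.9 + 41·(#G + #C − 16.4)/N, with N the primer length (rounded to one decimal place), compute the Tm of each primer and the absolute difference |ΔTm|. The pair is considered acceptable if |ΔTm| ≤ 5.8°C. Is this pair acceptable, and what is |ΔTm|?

Forward: G+C = 13, N = 25 → Tm = 64.9 + 41·(13 − 16.4)/25 = 59.3°C.
Reverse: G+C = 8, N = 26 → Tm = 64.9 + 41·(8 − 16.4)/26 = 51.7°C.
|ΔTm| = |59.3 − 51.7| = 7.6°C, > 5.8°C.

|ΔTm| = 7.6°C; the pair is not acceptable.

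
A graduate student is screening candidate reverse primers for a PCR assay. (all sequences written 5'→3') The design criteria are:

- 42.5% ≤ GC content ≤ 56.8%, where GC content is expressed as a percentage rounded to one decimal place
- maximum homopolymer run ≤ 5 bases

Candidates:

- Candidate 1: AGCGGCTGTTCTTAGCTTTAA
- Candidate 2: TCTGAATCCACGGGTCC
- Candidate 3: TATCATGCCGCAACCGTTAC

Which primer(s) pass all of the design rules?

Candidate 1 and Candidate 3.

Candidate 1 (21 nt, A=4 T=8 G=5 C=4): GC 9/21 = 42.9% ✓; longest run = 3 ✓ — passes.
Candidate 2 (17 nt, A=3 T=4 G=4 C=6): GC 10/17 = 58.8%, outside 42.5–56.8% ✗; longest run = 3 ✓ — fails.
Candidate 3 (20 nt, A=5 T=5 G=3 C=7): GC 10/20 = 50.0% ✓; longest run = 2 ✓ — passes.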